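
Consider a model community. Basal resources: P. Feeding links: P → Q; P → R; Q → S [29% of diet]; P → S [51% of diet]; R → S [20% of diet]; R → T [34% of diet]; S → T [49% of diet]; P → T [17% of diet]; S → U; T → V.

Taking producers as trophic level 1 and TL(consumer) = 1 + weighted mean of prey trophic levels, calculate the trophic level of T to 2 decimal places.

Q: 1 + 1 = 2
R: 1 + 1 = 2
S: 1 + (0.29×2 + 0.51×1 + 0.2×2) = 2.49
T: 1 + (0.34×2 + 0.49×2.49 + 0.17×1) = 3.0701
U: 1 + 2.49 = 3.49
V: 1 + 3.0701 = 4.0701

3.07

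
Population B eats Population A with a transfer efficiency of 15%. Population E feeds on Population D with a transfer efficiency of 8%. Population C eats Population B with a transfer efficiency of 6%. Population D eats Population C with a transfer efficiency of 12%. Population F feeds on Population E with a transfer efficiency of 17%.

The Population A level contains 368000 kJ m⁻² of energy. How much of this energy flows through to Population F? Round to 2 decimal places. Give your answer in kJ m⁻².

Population B: 368000 × 0.15 = 55200 kJ m⁻²
Population C: 55200 × 0.06 = 3312 kJ m⁻²
Population D: 3312 × 0.12 = 397.44 kJ m⁻²
Population E: 397.44 × 0.08 = 31.7952 kJ m⁻²
Population F: 31.7952 × 0.17 = 5.405184 kJ m⁻²

5.41 kJ m⁻²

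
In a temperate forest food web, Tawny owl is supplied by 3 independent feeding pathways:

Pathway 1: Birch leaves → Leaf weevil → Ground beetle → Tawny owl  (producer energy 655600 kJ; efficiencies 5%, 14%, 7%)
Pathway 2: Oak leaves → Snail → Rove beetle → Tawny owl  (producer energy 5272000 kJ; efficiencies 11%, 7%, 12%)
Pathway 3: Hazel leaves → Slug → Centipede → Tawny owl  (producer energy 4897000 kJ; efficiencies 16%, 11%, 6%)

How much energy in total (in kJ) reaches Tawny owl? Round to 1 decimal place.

10363.8 kJ

Pathway 1: 655600 × 0.05 × 0.14 × 0.07 = 321.244 kJ
Pathway 2: 5272000 × 0.11 × 0.07 × 0.12 = 4871.328 kJ
Pathway 3: 4897000 × 0.16 × 0.11 × 0.06 = 5171.232 kJ
Total at Tawny owl: 321.244 + 4871.328 + 5171.232 = 10363.804 kJ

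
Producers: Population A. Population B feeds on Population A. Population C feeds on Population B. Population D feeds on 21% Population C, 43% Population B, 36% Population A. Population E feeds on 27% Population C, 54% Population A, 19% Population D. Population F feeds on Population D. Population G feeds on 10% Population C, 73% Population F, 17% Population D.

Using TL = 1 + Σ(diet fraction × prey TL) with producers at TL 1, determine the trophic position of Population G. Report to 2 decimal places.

4.60

Population B: 1 + 1 = 2
Population C: 1 + 2 = 3
Population D: 1 + (0.21×3 + 0.43×2 + 0.36×1) = 2.85
Population E: 1 + (0.27×3 + 0.54×1 + 0.19×2.85) = 2.8915
Population F: 1 + 2.85 = 3.85
Population G: 1 + (0.1×3 + 0.73×3.85 + 0.17×2.85) = 4.595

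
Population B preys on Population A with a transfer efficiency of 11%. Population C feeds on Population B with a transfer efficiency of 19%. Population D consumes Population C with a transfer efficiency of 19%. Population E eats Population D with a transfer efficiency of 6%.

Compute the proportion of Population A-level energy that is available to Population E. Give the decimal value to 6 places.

0.000238

Product of link efficiencies: 0.11 × 0.19 × 0.19 × 0.06 = 0.00023826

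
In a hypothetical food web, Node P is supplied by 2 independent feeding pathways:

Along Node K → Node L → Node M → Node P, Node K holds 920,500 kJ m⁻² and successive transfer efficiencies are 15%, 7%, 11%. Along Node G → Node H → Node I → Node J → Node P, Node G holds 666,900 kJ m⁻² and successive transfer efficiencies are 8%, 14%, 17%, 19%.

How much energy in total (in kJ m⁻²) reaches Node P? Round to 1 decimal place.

Via Node K: 920500 × 0.15 × 0.07 × 0.11 = 1063.1775 kJ m⁻²
Via Node G: 666900 × 0.08 × 0.14 × 0.17 × 0.19 = 241.257744 kJ m⁻²
Total at Node P: 1063.1775 + 241.257744 = 1304.435244 kJ m⁻²

1304.4 kJ m⁻²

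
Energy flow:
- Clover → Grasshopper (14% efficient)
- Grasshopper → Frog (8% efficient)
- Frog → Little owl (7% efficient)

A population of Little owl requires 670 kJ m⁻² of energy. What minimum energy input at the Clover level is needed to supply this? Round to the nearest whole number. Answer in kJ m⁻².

854592 kJ m⁻²

Cumulative transfer efficiency: 0.14 × 0.08 × 0.07 = 0.000784
Clover energy = 670 / 0.000784 = 854592 kJ m⁻²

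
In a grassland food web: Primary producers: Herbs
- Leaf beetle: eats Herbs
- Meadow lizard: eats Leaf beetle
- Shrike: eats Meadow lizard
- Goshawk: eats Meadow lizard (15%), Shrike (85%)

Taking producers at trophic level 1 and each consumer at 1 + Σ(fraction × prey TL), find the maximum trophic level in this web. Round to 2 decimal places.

Leaf beetle: 1 + 1 = 2
Meadow lizard: 1 + 2 = 3
Shrike: 1 + 3 = 4
Goshawk: 1 + (0.15×3 + 0.85×4) = 4.85

4.85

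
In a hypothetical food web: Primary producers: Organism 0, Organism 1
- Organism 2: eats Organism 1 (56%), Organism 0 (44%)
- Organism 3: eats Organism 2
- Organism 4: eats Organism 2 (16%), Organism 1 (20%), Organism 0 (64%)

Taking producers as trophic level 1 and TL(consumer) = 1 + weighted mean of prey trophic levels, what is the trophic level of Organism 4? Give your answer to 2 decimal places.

2.16

Organism 2: 1 + (0.56×1 + 0.44×1) = 2
Organism 3: 1 + 2 = 3
Organism 4: 1 + (0.16×2 + 0.2×1 + 0.64×1) = 2.16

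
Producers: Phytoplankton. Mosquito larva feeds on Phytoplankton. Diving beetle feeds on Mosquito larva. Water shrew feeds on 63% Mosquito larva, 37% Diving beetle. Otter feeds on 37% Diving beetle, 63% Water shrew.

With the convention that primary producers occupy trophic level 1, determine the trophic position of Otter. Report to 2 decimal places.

4.23

Mosquito larva: 1 + 1 = 2
Diving beetle: 1 + 2 = 3
Water shrew: 1 + (0.63×2 + 0.37×3) = 3.37
Otter: 1 + (0.37×3 + 0.63×3.37) = 4.2331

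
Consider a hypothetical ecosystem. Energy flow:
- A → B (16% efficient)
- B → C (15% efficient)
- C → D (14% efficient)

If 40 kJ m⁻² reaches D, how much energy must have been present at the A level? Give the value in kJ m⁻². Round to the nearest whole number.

11905 kJ m⁻²

Cumulative transfer efficiency: 0.16 × 0.15 × 0.14 = 0.00336
A energy = 40 / 0.00336 = 11905 kJ m⁻²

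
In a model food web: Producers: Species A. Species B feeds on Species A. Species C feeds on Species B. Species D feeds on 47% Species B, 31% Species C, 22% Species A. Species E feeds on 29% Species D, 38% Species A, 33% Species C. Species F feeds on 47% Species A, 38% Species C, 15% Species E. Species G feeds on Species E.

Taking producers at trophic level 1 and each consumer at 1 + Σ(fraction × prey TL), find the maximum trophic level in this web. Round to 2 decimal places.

Species B: 1 + 1 = 2
Species C: 1 + 2 = 3
Species D: 1 + (0.47×2 + 0.31×3 + 0.22×1) = 3.09
Species E: 1 + (0.29×3.09 + 0.38×1 + 0.33×3) = 3.2661
Species F: 1 + (0.47×1 + 0.38×3 + 0.15×3.2661) = 3.099915
Species G: 1 + 3.2661 = 4.2661

4.27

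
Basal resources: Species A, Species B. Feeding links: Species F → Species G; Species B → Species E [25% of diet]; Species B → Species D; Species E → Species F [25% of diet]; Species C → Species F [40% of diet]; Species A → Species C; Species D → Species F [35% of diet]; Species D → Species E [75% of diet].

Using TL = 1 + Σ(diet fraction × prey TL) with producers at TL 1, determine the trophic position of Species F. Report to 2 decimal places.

Species C: 1 + 1 = 2
Species D: 1 + 1 = 2
Species E: 1 + (0.25×1 + 0.75×2) = 2.75
Species F: 1 + (0.35×2 + 0.4×2 + 0.25×2.75) = 3.1875
Species G: 1 + 3.1875 = 4.1875

3.19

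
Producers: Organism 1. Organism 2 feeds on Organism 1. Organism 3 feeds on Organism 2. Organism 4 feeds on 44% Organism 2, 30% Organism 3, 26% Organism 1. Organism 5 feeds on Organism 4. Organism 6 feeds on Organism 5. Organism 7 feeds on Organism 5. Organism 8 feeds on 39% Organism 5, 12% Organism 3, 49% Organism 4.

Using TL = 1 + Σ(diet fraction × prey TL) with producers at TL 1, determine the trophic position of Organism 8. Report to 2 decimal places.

Organism 2: 1 + 1 = 2
Organism 3: 1 + 2 = 3
Organism 4: 1 + (0.44×2 + 0.3×3 + 0.26×1) = 3.04
Organism 5: 1 + 3.04 = 4.04
Organism 6: 1 + 4.04 = 5.04
Organism 7: 1 + 4.04 = 5.04
Organism 8: 1 + (0.39×4.04 + 0.12×3 + 0.49×3.04) = 4.4252

4.43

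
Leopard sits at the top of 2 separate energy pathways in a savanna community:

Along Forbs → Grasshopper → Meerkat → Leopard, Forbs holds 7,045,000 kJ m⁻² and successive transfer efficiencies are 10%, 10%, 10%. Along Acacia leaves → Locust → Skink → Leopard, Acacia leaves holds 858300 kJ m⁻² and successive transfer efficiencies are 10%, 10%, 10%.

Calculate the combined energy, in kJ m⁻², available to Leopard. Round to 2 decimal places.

7903.30 kJ m⁻²

Via Forbs: 7045000 × 0.1 × 0.1 × 0.1 = 7045 kJ m⁻²
Via Acacia leaves: 858300 × 0.1 × 0.1 × 0.1 = 858.3 kJ m⁻²
Total at Leopard: 7045 + 858.3 = 7903.3 kJ m⁻²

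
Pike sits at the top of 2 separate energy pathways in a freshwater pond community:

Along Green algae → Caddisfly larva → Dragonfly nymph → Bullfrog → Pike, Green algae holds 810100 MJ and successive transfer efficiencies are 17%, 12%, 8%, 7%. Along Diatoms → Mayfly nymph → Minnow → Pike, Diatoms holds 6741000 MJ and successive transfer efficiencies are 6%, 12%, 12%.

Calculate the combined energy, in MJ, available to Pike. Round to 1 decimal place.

Via Green algae: 810100 × 0.17 × 0.12 × 0.08 × 0.07 = 92.545824 MJ
Via Diatoms: 6741000 × 0.06 × 0.12 × 0.12 = 5824.224 MJ
Total at Pike: 92.545824 + 5824.224 = 5916.769824 MJ

5916.8 MJ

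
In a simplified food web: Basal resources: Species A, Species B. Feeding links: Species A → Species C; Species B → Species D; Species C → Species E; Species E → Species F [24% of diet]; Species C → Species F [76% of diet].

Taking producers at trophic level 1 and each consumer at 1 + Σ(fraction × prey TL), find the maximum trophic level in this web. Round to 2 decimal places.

3.24

Species C: 1 + 1 = 2
Species D: 1 + 1 = 2
Species E: 1 + 2 = 3
Species F: 1 + (0.24×3 + 0.76×2) = 3.24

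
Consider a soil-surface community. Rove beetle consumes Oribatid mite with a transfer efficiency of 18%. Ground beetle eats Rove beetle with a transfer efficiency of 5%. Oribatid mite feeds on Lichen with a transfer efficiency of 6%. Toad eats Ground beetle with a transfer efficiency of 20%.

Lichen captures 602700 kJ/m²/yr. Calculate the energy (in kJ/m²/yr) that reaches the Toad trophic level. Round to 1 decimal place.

Oribatid mite: 602700 × 0.06 = 36162 kJ/m²/yr
Rove beetle: 36162 × 0.18 = 6509.16 kJ/m²/yr
Ground beetle: 6509.16 × 0.05 = 325.458 kJ/m²/yr
Toad: 325.458 × 0.2 = 65.0916 kJ/m²/yr

65.1 kJ/m²/yr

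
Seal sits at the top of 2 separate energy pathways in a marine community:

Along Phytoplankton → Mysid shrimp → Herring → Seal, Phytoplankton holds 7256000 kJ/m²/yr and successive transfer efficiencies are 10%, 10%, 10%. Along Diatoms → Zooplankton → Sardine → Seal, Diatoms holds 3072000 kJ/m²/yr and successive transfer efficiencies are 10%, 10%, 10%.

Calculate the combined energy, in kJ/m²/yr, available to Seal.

Via Phytoplankton: 7256000 × 0.1 × 0.1 × 0.1 = 7256 kJ/m²/yr
Via Diatoms: 3072000 × 0.1 × 0.1 × 0.1 = 3072 kJ/m²/yr
Total at Seal: 7256 + 3072 = 10328 kJ/m²/yr

10328 kJ/m²/yr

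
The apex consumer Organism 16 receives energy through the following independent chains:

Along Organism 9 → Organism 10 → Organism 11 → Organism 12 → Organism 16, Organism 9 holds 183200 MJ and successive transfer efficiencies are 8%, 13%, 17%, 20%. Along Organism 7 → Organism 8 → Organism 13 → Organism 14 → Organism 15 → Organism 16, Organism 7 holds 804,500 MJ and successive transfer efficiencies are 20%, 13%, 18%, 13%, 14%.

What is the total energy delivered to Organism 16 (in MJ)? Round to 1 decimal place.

133.3 MJ

Via Organism 9: 183200 × 0.08 × 0.13 × 0.17 × 0.2 = 64.77952 MJ
Via Organism 7: 804500 × 0.2 × 0.13 × 0.18 × 0.13 × 0.14 = 68.524092 MJ
Total at Organism 16: 64.77952 + 68.524092 = 133.303612 MJ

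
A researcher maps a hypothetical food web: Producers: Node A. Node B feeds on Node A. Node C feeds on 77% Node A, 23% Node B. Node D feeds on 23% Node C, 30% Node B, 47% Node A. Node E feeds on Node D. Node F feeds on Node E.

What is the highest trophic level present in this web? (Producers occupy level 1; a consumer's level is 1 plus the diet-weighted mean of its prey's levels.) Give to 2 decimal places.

Node B: 1 + 1 = 2
Node C: 1 + (0.77×1 + 0.23×2) = 2.23
Node D: 1 + (0.23×2.23 + 0.3×2 + 0.47×1) = 2.5829
Node E: 1 + 2.5829 = 3.5829
Node F: 1 + 3.5829 = 4.5829

4.58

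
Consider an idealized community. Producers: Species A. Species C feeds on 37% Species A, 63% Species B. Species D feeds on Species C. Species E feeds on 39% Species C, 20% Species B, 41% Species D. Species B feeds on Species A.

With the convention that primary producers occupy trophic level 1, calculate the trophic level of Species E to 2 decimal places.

3.91

Species B: 1 + 1 = 2
Species C: 1 + (0.37×1 + 0.63×2) = 2.63
Species D: 1 + 2.63 = 3.63
Species E: 1 + (0.39×2.63 + 0.2×2 + 0.41×3.63) = 3.914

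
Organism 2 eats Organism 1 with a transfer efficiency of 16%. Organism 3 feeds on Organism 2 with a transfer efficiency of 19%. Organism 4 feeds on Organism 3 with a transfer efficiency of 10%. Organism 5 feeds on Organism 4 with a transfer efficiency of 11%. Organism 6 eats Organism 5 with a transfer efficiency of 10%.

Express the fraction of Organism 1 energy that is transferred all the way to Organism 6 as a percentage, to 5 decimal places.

0.00334%

Product of link efficiencies: 0.16 × 0.19 × 0.1 × 0.11 × 0.1 = 0.00003344
As a percentage: 0.00003344 × 100 = 0.00334%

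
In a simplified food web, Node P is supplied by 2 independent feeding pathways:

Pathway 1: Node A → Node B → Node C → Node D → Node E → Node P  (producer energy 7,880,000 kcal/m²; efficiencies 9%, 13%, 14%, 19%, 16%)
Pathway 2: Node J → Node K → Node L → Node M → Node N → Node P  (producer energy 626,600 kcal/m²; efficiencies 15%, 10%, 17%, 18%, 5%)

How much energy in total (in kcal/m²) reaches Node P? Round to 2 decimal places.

Pathway 1: 7880000 × 0.09 × 0.13 × 0.14 × 0.19 × 0.16 = 392.386176 kcal/m²
Pathway 2: 626600 × 0.15 × 0.1 × 0.17 × 0.18 × 0.05 = 14.38047 kcal/m²
Total at Node P: 392.386176 + 14.38047 = 406.766646 kcal/m²

406.77 kcal/m²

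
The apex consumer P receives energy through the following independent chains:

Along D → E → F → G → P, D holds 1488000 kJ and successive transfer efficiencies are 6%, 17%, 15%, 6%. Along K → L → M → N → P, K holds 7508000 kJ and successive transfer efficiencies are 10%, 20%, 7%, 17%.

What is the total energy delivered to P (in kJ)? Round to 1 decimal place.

Via D: 1488000 × 0.06 × 0.17 × 0.15 × 0.06 = 136.5984 kJ
Via K: 7508000 × 0.1 × 0.2 × 0.07 × 0.17 = 1786.904 kJ
Total at P: 136.5984 + 1786.904 = 1923.5024 kJ

1923.5 kJ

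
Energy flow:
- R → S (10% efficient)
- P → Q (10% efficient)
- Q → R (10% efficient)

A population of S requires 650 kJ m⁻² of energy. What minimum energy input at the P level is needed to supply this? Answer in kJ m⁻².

Cumulative transfer efficiency: 0.1 × 0.1 × 0.1 = 0.001
P energy = 650 / 0.001 = 650000 kJ m⁻²

650000 kJ m⁻²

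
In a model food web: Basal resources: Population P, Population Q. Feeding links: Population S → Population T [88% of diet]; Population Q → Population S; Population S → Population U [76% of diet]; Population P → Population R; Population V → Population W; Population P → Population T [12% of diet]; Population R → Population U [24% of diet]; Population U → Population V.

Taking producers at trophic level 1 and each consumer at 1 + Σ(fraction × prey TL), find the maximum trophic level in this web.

5

Population R: 1 + 1 = 2
Population S: 1 + 1 = 2
Population T: 1 + (0.12×1 + 0.88×2) = 2.88
Population U: 1 + (0.24×2 + 0.76×2) = 3
Population V: 1 + 3 = 4
Population W: 1 + 4 = 5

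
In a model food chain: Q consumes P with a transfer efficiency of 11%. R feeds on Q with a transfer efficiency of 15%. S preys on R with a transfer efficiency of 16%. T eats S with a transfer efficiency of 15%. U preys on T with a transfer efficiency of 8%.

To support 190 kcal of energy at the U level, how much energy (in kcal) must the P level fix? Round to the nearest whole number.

Cumulative transfer efficiency: 0.11 × 0.15 × 0.16 × 0.15 × 0.08 = 0.00003168
P energy = 190 / 0.00003168 = 5997475 kcal

5997475 kcal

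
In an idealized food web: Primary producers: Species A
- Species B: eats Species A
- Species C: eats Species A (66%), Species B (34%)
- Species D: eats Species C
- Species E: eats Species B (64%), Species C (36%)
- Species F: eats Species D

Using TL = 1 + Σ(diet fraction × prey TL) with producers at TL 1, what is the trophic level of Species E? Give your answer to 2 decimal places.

3.12

Species B: 1 + 1 = 2
Species C: 1 + (0.66×1 + 0.34×2) = 2.34
Species D: 1 + 2.34 = 3.34
Species E: 1 + (0.64×2 + 0.36×2.34) = 3.1224
Species F: 1 + 3.34 = 4.34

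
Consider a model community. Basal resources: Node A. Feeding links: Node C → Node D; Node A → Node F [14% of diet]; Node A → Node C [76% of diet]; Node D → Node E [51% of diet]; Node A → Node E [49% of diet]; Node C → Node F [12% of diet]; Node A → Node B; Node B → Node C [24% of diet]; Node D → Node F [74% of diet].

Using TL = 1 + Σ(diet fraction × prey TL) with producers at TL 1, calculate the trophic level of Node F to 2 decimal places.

3.81

Node B: 1 + 1 = 2
Node C: 1 + (0.24×2 + 0.76×1) = 2.24
Node D: 1 + 2.24 = 3.24
Node E: 1 + (0.49×1 + 0.51×3.24) = 3.1424
Node F: 1 + (0.12×2.24 + 0.14×1 + 0.74×3.24) = 3.8064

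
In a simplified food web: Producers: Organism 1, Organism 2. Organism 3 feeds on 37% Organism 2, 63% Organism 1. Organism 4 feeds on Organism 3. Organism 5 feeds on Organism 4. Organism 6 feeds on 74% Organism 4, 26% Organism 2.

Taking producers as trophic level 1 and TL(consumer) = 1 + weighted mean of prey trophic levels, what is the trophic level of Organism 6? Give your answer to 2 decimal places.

Organism 3: 1 + (0.37×1 + 0.63×1) = 2
Organism 4: 1 + 2 = 3
Organism 5: 1 + 3 = 4
Organism 6: 1 + (0.74×3 + 0.26×1) = 3.48

3.48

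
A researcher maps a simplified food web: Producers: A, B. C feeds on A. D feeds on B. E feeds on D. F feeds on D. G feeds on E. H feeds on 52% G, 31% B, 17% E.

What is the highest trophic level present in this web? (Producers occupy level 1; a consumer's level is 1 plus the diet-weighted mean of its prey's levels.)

4

C: 1 + 1 = 2
D: 1 + 1 = 2
E: 1 + 2 = 3
F: 1 + 2 = 3
G: 1 + 3 = 4
H: 1 + (0.52×4 + 0.31×1 + 0.17×3) = 3.9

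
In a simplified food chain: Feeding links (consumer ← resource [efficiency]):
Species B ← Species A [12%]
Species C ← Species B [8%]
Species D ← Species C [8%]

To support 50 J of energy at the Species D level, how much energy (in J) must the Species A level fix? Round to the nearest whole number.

Cumulative transfer efficiency: 0.12 × 0.08 × 0.08 = 0.000768
Species A energy = 50 / 0.000768 = 65104 J

65104 J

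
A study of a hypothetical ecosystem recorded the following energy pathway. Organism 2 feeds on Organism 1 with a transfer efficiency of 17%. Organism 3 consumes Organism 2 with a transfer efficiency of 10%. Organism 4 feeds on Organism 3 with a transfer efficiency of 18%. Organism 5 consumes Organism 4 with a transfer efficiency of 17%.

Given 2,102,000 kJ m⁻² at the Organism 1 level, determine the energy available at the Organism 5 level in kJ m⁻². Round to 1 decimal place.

Organism 2: 2102000 × 0.17 = 357340 kJ m⁻²
Organism 3: 357340 × 0.1 = 35734 kJ m⁻²
Organism 4: 35734 × 0.18 = 6432.12 kJ m⁻²
Organism 5: 6432.12 × 0.17 = 1093.4604 kJ m⁻²

1093.5 kJ m⁻²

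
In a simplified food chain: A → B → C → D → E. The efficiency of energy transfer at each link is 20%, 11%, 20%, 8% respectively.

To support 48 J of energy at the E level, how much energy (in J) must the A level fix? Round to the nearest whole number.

136364 J

Cumulative transfer efficiency: 0.2 × 0.11 × 0.2 × 0.08 = 0.000352
A energy = 48 / 0.000352 = 136364 J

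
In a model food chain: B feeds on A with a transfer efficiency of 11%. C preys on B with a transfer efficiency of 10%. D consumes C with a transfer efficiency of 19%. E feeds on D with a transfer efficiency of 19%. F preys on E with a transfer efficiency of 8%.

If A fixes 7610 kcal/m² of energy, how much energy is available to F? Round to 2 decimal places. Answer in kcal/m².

0.24 kcal/m²

B: 7610 × 0.11 = 837.1 kcal/m²
C: 837.1 × 0.1 = 83.71 kcal/m²
D: 83.71 × 0.19 = 15.9049 kcal/m²
E: 15.9049 × 0.19 = 3.021931 kcal/m²
F: 3.021931 × 0.08 = 0.24175448 kcal/m²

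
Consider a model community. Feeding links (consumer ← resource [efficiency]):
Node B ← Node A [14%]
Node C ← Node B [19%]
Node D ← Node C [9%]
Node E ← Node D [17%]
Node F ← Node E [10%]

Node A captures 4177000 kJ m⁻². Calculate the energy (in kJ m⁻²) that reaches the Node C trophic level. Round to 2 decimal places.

111108.20 kJ m⁻²

Node B: 4177000 × 0.14 = 584780 kJ m⁻²
Node C: 584780 × 0.19 = 111108.2 kJ m⁻²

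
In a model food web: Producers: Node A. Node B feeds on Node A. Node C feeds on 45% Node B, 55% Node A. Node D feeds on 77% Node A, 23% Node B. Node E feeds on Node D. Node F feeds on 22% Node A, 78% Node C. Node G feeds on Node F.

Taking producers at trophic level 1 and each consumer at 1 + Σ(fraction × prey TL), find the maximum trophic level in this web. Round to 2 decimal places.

4.13

Node B: 1 + 1 = 2
Node C: 1 + (0.45×2 + 0.55×1) = 2.45
Node D: 1 + (0.77×1 + 0.23×2) = 2.23
Node E: 1 + 2.23 = 3.23
Node F: 1 + (0.22×1 + 0.78×2.45) = 3.131
Node G: 1 + 3.131 = 4.131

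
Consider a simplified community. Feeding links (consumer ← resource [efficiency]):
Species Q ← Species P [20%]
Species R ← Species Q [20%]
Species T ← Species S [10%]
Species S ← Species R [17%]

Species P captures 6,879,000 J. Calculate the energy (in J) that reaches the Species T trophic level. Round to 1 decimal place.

4677.7 J

Species Q: 6879000 × 0.2 = 1375800 J
Species R: 1375800 × 0.2 = 275160 J
Species S: 275160 × 0.17 = 46777.2 J
Species T: 46777.2 × 0.1 = 4677.72 J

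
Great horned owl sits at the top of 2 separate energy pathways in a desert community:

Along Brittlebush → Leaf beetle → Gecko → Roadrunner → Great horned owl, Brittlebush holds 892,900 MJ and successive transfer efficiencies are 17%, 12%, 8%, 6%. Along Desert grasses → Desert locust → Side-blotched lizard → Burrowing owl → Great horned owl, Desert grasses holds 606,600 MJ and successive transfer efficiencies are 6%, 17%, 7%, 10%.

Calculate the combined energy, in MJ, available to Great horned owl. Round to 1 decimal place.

130.7 MJ

Via Brittlebush: 892900 × 0.17 × 0.12 × 0.08 × 0.06 = 87.432768 MJ
Via Desert grasses: 606600 × 0.06 × 0.17 × 0.07 × 0.1 = 43.31124 MJ
Total at Great horned owl: 87.432768 + 43.31124 = 130.744008 MJ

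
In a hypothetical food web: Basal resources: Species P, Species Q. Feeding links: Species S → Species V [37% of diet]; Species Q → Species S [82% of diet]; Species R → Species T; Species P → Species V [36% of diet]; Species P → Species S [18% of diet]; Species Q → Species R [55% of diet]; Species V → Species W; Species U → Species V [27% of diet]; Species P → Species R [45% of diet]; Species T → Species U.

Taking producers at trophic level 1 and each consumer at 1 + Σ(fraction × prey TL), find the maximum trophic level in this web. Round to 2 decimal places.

Species R: 1 + (0.55×1 + 0.45×1) = 2
Species S: 1 + (0.82×1 + 0.18×1) = 2
Species T: 1 + 2 = 3
Species U: 1 + 3 = 4
Species V: 1 + (0.37×2 + 0.36×1 + 0.27×4) = 3.18
Species W: 1 + 3.18 = 4.18

4.18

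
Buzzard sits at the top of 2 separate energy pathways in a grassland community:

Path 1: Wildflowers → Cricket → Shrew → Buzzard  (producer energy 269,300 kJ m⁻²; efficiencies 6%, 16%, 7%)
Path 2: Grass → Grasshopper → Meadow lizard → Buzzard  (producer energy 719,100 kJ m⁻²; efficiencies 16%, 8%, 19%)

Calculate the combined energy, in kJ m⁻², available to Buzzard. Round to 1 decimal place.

1929.8 kJ m⁻²

Path 1: 269300 × 0.06 × 0.16 × 0.07 = 180.9696 kJ m⁻²
Path 2: 719100 × 0.16 × 0.08 × 0.19 = 1748.8512 kJ m⁻²
Total at Buzzard: 180.9696 + 1748.8512 = 1929.8208 kJ m⁻²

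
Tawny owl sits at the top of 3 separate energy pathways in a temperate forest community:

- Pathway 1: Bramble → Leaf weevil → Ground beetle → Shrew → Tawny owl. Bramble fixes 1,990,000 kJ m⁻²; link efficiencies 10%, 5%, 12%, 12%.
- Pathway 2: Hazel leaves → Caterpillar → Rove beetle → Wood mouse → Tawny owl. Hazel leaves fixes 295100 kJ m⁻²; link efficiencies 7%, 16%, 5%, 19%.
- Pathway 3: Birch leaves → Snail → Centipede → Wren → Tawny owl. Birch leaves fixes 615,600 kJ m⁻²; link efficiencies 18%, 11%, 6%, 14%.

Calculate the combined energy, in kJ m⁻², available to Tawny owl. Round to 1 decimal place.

Pathway 1: 1990000 × 0.1 × 0.05 × 0.12 × 0.12 = 143.28 kJ m⁻²
Pathway 2: 295100 × 0.07 × 0.16 × 0.05 × 0.19 = 31.39864 kJ m⁻²
Pathway 3: 615600 × 0.18 × 0.11 × 0.06 × 0.14 = 102.386592 kJ m⁻²
Total at Tawny owl: 143.28 + 31.39864 + 102.386592 = 277.065232 kJ m⁻²

277.1 kJ m⁻²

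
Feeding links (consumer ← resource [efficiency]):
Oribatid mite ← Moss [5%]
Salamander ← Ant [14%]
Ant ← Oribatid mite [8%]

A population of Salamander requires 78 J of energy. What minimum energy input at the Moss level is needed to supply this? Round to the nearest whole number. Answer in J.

Cumulative transfer efficiency: 0.05 × 0.08 × 0.14 = 0.00056
Moss energy = 78 / 0.00056 = 139286 J

139286 J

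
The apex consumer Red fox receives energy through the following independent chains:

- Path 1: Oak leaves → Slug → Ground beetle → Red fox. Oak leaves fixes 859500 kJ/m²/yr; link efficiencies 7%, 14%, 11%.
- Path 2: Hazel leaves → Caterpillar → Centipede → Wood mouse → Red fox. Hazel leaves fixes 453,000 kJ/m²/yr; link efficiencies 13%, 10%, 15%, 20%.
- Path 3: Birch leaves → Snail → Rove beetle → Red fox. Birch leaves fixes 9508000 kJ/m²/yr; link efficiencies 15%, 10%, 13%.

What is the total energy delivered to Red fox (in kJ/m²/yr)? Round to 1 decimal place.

19643.8 kJ/m²/yr

Path 1: 859500 × 0.07 × 0.14 × 0.11 = 926.541 kJ/m²/yr
Path 2: 453000 × 0.13 × 0.1 × 0.15 × 0.2 = 176.67 kJ/m²/yr
Path 3: 9508000 × 0.15 × 0.1 × 0.13 = 18540.6 kJ/m²/yr
Total at Red fox: 926.541 + 176.67 + 18540.6 = 19643.811 kJ/m²/yr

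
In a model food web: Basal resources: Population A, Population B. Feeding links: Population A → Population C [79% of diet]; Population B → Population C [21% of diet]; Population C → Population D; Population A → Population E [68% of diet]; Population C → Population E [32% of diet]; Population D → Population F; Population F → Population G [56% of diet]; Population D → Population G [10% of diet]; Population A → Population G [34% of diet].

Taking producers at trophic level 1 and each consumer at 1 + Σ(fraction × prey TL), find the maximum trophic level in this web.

4

Population C: 1 + (0.79×1 + 0.21×1) = 2
Population D: 1 + 2 = 3
Population E: 1 + (0.68×1 + 0.32×2) = 2.32
Population F: 1 + 3 = 4
Population G: 1 + (0.56×4 + 0.1×3 + 0.34×1) = 3.88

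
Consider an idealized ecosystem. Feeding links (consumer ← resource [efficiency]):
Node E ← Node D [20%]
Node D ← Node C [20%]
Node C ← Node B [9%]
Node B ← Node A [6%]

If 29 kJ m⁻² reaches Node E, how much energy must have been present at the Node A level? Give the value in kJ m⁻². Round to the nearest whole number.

Cumulative transfer efficiency: 0.06 × 0.09 × 0.2 × 0.2 = 0.000216
Node A energy = 29 / 0.000216 = 134259 kJ m⁻²

134259 kJ m⁻²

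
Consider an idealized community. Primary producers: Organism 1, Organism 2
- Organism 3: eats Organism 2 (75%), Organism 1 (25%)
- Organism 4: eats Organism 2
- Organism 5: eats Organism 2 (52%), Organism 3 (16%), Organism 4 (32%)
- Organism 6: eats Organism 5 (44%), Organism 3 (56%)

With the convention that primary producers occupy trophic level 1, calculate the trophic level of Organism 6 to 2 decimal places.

3.21

Organism 3: 1 + (0.75×1 + 0.25×1) = 2
Organism 4: 1 + 1 = 2
Organism 5: 1 + (0.52×1 + 0.16×2 + 0.32×2) = 2.48
Organism 6: 1 + (0.44×2.48 + 0.56×2) = 3.2112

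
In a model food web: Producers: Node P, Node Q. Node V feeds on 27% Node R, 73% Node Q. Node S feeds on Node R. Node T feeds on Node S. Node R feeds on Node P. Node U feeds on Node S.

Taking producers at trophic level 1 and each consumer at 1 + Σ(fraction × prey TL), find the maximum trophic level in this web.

4

Node R: 1 + 1 = 2
Node S: 1 + 2 = 3
Node T: 1 + 3 = 4
Node U: 1 + 3 = 4
Node V: 1 + (0.27×2 + 0.73×1) = 2.27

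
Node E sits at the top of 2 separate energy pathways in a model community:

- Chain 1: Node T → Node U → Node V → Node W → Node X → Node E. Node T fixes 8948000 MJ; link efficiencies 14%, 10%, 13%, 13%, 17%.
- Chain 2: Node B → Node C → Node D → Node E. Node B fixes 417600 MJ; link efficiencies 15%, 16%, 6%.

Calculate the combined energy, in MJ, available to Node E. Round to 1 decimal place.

Chain 1: 8948000 × 0.14 × 0.1 × 0.13 × 0.13 × 0.17 = 359.906456 MJ
Chain 2: 417600 × 0.15 × 0.16 × 0.06 = 601.344 MJ
Total at Node E: 359.906456 + 601.344 = 961.250456 MJ

961.3 MJ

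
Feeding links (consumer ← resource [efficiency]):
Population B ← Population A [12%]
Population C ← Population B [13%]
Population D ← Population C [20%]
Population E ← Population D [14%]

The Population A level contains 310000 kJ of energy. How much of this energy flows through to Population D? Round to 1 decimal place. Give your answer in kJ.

967.2 kJ

Population B: 310000 × 0.12 = 37200 kJ
Population C: 37200 × 0.13 = 4836 kJ
Population D: 4836 × 0.2 = 967.2 kJ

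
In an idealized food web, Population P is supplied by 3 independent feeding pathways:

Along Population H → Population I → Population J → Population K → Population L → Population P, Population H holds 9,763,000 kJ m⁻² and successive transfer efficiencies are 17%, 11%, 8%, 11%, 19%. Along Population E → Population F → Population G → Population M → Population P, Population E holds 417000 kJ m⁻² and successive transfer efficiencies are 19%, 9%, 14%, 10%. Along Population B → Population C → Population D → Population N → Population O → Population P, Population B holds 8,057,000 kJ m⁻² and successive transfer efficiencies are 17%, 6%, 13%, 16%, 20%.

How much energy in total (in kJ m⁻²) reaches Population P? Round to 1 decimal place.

Via Population H: 9763000 × 0.17 × 0.11 × 0.08 × 0.11 × 0.19 = 305.2538632 kJ m⁻²
Via Population E: 417000 × 0.19 × 0.09 × 0.14 × 0.1 = 99.8298 kJ m⁻²
Via Population B: 8057000 × 0.17 × 0.06 × 0.13 × 0.16 × 0.2 = 341.874624 kJ m⁻²
Total at Population P: 305.2538632 + 99.8298 + 341.874624 = 746.9582872 kJ m⁻²

747.0 kJ m⁻²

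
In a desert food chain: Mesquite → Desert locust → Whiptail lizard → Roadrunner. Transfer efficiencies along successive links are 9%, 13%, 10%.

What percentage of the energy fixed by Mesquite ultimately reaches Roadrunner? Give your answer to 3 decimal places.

Product of link efficiencies: 0.09 × 0.13 × 0.1 = 0.00117
As a percentage: 0.00117 × 100 = 0.117%

0.117%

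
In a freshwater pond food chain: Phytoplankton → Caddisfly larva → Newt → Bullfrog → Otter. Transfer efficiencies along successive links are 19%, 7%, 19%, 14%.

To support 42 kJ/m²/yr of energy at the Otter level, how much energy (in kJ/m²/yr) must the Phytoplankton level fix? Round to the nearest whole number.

118718 kJ/m²/yr

Cumulative transfer efficiency: 0.19 × 0.07 × 0.19 × 0.14 = 0.00035378
Phytoplankton energy = 42 / 0.00035378 = 118718 kJ/m²/yr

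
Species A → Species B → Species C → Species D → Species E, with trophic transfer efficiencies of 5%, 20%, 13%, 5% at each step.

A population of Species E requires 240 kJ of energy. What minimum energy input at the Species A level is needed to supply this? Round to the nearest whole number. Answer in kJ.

3692308 kJ

Cumulative transfer efficiency: 0.05 × 0.2 × 0.13 × 0.05 = 0.000065
Species A energy = 240 / 0.000065 = 3692308 kJ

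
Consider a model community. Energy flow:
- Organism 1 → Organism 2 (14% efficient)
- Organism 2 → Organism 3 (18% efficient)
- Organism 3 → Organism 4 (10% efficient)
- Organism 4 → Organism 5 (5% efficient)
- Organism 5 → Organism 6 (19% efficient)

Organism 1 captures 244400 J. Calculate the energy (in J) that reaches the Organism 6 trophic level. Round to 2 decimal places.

Organism 2: 244400 × 0.14 = 34216 J
Organism 3: 34216 × 0.18 = 6158.88 J
Organism 4: 6158.88 × 0.1 = 615.888 J
Organism 5: 615.888 × 0.05 = 30.7944 J
Organism 6: 30.7944 × 0.19 = 5.850936 J

5.85 J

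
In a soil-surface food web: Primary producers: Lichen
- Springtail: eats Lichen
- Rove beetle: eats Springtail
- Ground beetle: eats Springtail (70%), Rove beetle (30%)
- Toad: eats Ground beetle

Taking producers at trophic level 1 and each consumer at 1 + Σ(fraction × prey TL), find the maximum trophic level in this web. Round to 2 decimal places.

Springtail: 1 + 1 = 2
Rove beetle: 1 + 2 = 3
Ground beetle: 1 + (0.7×2 + 0.3×3) = 3.3
Toad: 1 + 3.3 = 4.3

4.30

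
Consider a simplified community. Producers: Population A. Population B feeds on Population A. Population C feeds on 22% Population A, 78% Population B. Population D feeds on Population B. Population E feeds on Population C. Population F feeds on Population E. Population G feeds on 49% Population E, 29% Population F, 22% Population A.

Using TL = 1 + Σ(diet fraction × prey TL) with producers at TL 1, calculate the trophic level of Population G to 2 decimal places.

Population B: 1 + 1 = 2
Population C: 1 + (0.22×1 + 0.78×2) = 2.78
Population D: 1 + 2 = 3
Population E: 1 + 2.78 = 3.78
Population F: 1 + 3.78 = 4.78
Population G: 1 + (0.49×3.78 + 0.29×4.78 + 0.22×1) = 4.4584

4.46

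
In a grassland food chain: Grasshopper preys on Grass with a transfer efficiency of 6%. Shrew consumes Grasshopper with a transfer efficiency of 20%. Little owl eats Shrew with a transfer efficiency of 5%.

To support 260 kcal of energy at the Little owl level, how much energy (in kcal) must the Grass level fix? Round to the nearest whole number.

Cumulative transfer efficiency: 0.06 × 0.2 × 0.05 = 0.0006
Grass energy = 260 / 0.0006 = 433333 kcal

433333 kcal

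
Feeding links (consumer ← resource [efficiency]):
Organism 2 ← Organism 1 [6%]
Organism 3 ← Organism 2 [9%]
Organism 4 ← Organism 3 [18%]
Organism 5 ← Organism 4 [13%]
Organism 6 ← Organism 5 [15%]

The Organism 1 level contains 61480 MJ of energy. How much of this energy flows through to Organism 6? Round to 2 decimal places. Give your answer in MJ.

Organism 2: 61480 × 0.06 = 3688.8 MJ
Organism 3: 3688.8 × 0.09 = 331.992 MJ
Organism 4: 331.992 × 0.18 = 59.75856 MJ
Organism 5: 59.75856 × 0.13 = 7.7686128 MJ
Organism 6: 7.7686128 × 0.15 = 1.16529192 MJ

1.17 MJ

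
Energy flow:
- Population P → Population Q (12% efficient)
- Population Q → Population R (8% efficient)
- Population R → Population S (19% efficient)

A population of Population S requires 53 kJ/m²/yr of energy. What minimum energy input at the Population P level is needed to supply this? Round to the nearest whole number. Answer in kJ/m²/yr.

Cumulative transfer efficiency: 0.12 × 0.08 × 0.19 = 0.001824
Population P energy = 53 / 0.001824 = 29057 kJ/m²/yr

29057 kJ/m²/yr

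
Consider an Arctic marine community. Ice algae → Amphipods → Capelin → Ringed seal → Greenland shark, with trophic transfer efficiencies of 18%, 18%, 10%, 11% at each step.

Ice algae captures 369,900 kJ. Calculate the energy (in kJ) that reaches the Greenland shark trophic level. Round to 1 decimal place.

131.8 kJ

Amphipods: 369900 × 0.18 = 66582 kJ
Capelin: 66582 × 0.18 = 11984.76 kJ
Ringed seal: 11984.76 × 0.1 = 1198.476 kJ
Greenland shark: 1198.476 × 0.11 = 131.83236 kJ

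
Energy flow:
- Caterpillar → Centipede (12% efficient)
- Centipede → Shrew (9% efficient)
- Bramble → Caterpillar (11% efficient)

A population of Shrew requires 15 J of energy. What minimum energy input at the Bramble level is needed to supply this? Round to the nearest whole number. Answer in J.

12626 J

Cumulative transfer efficiency: 0.11 × 0.12 × 0.09 = 0.001188
Bramble energy = 15 / 0.001188 = 12626 J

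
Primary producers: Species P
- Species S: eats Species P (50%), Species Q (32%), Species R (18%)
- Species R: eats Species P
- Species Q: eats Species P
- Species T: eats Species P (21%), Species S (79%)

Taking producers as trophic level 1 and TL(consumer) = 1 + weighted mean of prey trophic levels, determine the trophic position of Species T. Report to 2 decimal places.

3.19

Species Q: 1 + 1 = 2
Species R: 1 + 1 = 2
Species S: 1 + (0.5×1 + 0.32×2 + 0.18×2) = 2.5
Species T: 1 + (0.21×1 + 0.79×2.5) = 3.185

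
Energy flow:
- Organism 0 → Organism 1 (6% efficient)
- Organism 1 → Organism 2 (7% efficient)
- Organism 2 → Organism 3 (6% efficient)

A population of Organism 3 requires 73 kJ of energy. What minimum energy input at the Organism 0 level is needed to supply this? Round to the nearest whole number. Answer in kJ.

289683 kJ

Cumulative transfer efficiency: 0.06 × 0.07 × 0.06 = 0.000252
Organism 0 energy = 73 / 0.000252 = 289683 kJ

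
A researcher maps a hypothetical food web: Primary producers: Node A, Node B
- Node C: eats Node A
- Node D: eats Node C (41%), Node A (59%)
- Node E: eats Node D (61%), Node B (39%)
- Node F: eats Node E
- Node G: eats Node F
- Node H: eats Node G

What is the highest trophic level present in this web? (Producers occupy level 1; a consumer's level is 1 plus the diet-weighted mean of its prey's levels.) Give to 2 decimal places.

5.86

Node C: 1 + 1 = 2
Node D: 1 + (0.41×2 + 0.59×1) = 2.41
Node E: 1 + (0.61×2.41 + 0.39×1) = 2.8601
Node F: 1 + 2.8601 = 3.8601
Node G: 1 + 3.8601 = 4.8601
Node H: 1 + 4.8601 = 5.8601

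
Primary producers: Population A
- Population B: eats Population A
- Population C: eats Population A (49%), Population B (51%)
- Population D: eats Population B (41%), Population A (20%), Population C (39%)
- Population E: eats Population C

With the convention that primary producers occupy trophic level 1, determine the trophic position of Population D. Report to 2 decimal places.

Population B: 1 + 1 = 2
Population C: 1 + (0.49×1 + 0.51×2) = 2.51
Population D: 1 + (0.41×2 + 0.2×1 + 0.39×2.51) = 2.9989
Population E: 1 + 2.51 = 3.51

3.00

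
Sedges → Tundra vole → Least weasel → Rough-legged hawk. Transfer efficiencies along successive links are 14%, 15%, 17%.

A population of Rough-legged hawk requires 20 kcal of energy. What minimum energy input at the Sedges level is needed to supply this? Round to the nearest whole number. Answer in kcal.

5602 kcal

Cumulative transfer efficiency: 0.14 × 0.15 × 0.17 = 0.00357
Sedges energy = 20 / 0.00357 = 5602 kcal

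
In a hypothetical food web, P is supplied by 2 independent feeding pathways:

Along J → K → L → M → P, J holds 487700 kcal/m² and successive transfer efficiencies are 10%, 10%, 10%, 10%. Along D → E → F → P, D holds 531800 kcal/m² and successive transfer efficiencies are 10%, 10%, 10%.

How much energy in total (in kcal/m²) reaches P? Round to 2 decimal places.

580.57 kcal/m²

Via J: 487700 × 0.1 × 0.1 × 0.1 × 0.1 = 48.77 kcal/m²
Via D: 531800 × 0.1 × 0.1 × 0.1 = 531.8 kcal/m²
Total at P: 48.77 + 531.8 = 580.57 kcal/m²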